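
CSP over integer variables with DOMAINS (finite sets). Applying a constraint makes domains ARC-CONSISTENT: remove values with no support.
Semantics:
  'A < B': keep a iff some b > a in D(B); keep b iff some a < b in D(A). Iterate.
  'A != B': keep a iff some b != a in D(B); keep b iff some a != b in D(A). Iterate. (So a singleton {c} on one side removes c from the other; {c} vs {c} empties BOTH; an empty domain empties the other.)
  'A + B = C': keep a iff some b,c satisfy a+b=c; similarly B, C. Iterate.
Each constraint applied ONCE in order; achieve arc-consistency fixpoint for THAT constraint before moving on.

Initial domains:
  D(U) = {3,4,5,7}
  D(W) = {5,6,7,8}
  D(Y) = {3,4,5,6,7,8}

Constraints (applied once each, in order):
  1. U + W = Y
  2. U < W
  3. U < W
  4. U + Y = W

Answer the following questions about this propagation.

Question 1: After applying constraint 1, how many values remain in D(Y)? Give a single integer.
Constraint 1 (U + W = Y) on D(U)={3,4,5,7} D(W)={5,6,7,8} D(Y)={3,4,5,6,7,8}: U {3,4,5,7}->{3}; W {5,6,7,8}->{5}; Y {3,4,5,6,7,8}->{8}
So after constraint 1: D(Y)={8}, size = 1

Answer: 1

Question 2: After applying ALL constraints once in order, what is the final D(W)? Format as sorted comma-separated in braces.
Answer: {}

Derivation:
Constraint 1 (U + W = Y) on D(U)={3,4,5,7} D(W)={5,6,7,8} D(Y)={3,4,5,6,7,8}: U {3,4,5,7}->{3}; W {5,6,7,8}->{5}; Y {3,4,5,6,7,8}->{8}
Constraint 2 (U < W) on D(U)={3} D(W)={5}: no change
Constraint 3 (U < W) on D(U)={3} D(W)={5}: no change
Constraint 4 (U + Y = W) on D(U)={3} D(Y)={8} D(W)={5}: U {3}->{}; Y {8}->{}; W {5}->{}
So after all 4 constraints: D(W) = {}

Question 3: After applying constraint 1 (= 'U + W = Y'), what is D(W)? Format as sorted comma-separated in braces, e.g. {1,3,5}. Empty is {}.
Constraint 1 (U + W = Y) on D(U)={3,4,5,7} D(W)={5,6,7,8} D(Y)={3,4,5,6,7,8}: U {3,4,5,7}->{3}; W {5,6,7,8}->{5}; Y {3,4,5,6,7,8}->{8}
So after constraint 1: D(W) = {5}

Answer: {5}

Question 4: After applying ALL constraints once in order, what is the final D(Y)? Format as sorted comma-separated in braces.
Constraint 1 (U + W = Y) on D(U)={3,4,5,7} D(W)={5,6,7,8} D(Y)={3,4,5,6,7,8}: U {3,4,5,7}->{3}; W {5,6,7,8}->{5}; Y {3,4,5,6,7,8}->{8}
Constraint 2 (U < W) on D(U)={3} D(W)={5}: no change
Constraint 3 (U < W) on D(U)={3} D(W)={5}: no change
Constraint 4 (U + Y = W) on D(U)={3} D(Y)={8} D(W)={5}: U {3}->{}; Y {8}->{}; W {5}->{}
So after all 4 constraints: D(Y) = {}

Answer: {}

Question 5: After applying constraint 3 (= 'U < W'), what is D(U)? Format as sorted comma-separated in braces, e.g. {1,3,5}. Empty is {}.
Answer: {3}

Derivation:
Constraint 1 (U + W = Y) on D(U)={3,4,5,7} D(W)={5,6,7,8} D(Y)={3,4,5,6,7,8}: U {3,4,5,7}->{3}; W {5,6,7,8}->{5}; Y {3,4,5,6,7,8}->{8}
Constraint 2 (U < W) on D(U)={3} D(W)={5}: no change
Constraint 3 (U < W) on D(U)={3} D(W)={5}: no change
So after constraint 3: D(U) = {3}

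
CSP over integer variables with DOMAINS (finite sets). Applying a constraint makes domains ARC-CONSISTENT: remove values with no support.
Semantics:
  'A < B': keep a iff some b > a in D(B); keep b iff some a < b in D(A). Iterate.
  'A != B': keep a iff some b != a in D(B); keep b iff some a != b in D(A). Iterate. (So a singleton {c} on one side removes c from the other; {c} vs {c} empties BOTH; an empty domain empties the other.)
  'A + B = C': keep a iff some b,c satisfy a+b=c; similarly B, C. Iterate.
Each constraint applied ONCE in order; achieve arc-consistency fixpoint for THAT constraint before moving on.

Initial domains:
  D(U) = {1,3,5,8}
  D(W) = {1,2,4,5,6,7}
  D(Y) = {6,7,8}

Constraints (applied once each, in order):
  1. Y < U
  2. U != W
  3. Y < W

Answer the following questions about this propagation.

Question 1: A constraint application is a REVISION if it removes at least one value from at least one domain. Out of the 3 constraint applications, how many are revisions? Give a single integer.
Constraint 1 (Y < U) on D(Y)={6,7,8} D(U)={1,3,5,8}: Y {6,7,8}->{6,7}; U {1,3,5,8}->{8} => REVISION
Constraint 2 (U != W) on D(U)={8} D(W)={1,2,4,5,6,7}: no change => not a revision
Constraint 3 (Y < W) on D(Y)={6,7} D(W)={1,2,4,5,6,7}: Y {6,7}->{6}; W {1,2,4,5,6,7}->{7} => REVISION
Total revisions = 2

Answer: 2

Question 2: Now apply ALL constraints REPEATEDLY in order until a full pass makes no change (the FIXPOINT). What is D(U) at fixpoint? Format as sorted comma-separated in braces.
pass 0 (initial): D(U)={1,3,5,8}
pass 1: U {1,3,5,8}->{8}; W {1,2,4,5,6,7}->{7}; Y {6,7,8}->{6}
pass 2: no change
Fixpoint after 2 passes: D(U) = {8}

Answer: {8}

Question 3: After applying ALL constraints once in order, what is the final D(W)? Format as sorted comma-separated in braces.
Constraint 1 (Y < U) on D(Y)={6,7,8} D(U)={1,3,5,8}: Y {6,7,8}->{6,7}; U {1,3,5,8}->{8}
Constraint 2 (U != W) on D(U)={8} D(W)={1,2,4,5,6,7}: no change
Constraint 3 (Y < W) on D(Y)={6,7} D(W)={1,2,4,5,6,7}: Y {6,7}->{6}; W {1,2,4,5,6,7}->{7}
So after all 3 constraints: D(W) = {7}

Answer: {7}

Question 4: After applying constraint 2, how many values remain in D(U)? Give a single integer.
Answer: 1

Derivation:
Constraint 1 (Y < U) on D(Y)={6,7,8} D(U)={1,3,5,8}: Y {6,7,8}->{6,7}; U {1,3,5,8}->{8}
Constraint 2 (U != W) on D(U)={8} D(W)={1,2,4,5,6,7}: no change
So after constraint 2: D(U)={8}, size = 1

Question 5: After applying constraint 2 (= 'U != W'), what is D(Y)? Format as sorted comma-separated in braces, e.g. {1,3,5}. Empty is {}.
Answer: {6,7}

Derivation:
Constraint 1 (Y < U) on D(Y)={6,7,8} D(U)={1,3,5,8}: Y {6,7,8}->{6,7}; U {1,3,5,8}->{8}
Constraint 2 (U != W) on D(U)={8} D(W)={1,2,4,5,6,7}: no change
So after constraint 2: D(Y) = {6,7}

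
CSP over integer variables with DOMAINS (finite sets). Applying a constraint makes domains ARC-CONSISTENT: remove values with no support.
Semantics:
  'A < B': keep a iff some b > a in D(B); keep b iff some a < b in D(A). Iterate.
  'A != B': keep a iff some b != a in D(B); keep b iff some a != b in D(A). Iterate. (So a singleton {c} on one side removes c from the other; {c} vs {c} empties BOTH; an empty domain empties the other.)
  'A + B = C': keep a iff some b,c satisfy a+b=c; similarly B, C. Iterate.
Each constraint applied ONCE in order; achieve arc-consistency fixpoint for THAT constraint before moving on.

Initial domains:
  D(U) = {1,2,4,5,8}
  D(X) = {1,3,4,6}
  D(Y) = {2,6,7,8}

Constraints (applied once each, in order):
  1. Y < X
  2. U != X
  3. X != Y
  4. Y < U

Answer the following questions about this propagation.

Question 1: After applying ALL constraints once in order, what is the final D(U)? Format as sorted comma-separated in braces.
Constraint 1 (Y < X) on D(Y)={2,6,7,8} D(X)={1,3,4,6}: Y {2,6,7,8}->{2}; X {1,3,4,6}->{3,4,6}
Constraint 2 (U != X) on D(U)={1,2,4,5,8} D(X)={3,4,6}: no change
Constraint 3 (X != Y) on D(X)={3,4,6} D(Y)={2}: no change
Constraint 4 (Y < U) on D(Y)={2} D(U)={1,2,4,5,8}: U {1,2,4,5,8}->{4,5,8}
So after all 4 constraints: D(U) = {4,5,8}

Answer: {4,5,8}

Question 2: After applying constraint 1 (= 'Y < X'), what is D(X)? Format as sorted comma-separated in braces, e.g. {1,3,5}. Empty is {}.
Answer: {3,4,6}

Derivation:
Constraint 1 (Y < X) on D(Y)={2,6,7,8} D(X)={1,3,4,6}: Y {2,6,7,8}->{2}; X {1,3,4,6}->{3,4,6}
So after constraint 1: D(X) = {3,4,6}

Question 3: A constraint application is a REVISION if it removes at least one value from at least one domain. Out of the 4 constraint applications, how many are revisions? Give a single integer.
Answer: 2

Derivation:
Constraint 1 (Y < X) on D(Y)={2,6,7,8} D(X)={1,3,4,6}: Y {2,6,7,8}->{2}; X {1,3,4,6}->{3,4,6} => REVISION
Constraint 2 (U != X) on D(U)={1,2,4,5,8} D(X)={3,4,6}: no change => not a revision
Constraint 3 (X != Y) on D(X)={3,4,6} D(Y)={2}: no change => not a revision
Constraint 4 (Y < U) on D(Y)={2} D(U)={1,2,4,5,8}: U {1,2,4,5,8}->{4,5,8} => REVISION
Total revisions = 2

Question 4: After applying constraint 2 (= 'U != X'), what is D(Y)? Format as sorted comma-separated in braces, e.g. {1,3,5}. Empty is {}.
Answer: {2}

Derivation:
Constraint 1 (Y < X) on D(Y)={2,6,7,8} D(X)={1,3,4,6}: Y {2,6,7,8}->{2}; X {1,3,4,6}->{3,4,6}
Constraint 2 (U != X) on D(U)={1,2,4,5,8} D(X)={3,4,6}: no change
So after constraint 2: D(Y) = {2}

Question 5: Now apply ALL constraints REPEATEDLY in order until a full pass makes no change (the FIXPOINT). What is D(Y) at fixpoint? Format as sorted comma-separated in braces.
Answer: {2}

Derivation:
pass 0 (initial): D(Y)={2,6,7,8}
pass 1: U {1,2,4,5,8}->{4,5,8}; X {1,3,4,6}->{3,4,6}; Y {2,6,7,8}->{2}
pass 2: no change
Fixpoint after 2 passes: D(Y) = {2}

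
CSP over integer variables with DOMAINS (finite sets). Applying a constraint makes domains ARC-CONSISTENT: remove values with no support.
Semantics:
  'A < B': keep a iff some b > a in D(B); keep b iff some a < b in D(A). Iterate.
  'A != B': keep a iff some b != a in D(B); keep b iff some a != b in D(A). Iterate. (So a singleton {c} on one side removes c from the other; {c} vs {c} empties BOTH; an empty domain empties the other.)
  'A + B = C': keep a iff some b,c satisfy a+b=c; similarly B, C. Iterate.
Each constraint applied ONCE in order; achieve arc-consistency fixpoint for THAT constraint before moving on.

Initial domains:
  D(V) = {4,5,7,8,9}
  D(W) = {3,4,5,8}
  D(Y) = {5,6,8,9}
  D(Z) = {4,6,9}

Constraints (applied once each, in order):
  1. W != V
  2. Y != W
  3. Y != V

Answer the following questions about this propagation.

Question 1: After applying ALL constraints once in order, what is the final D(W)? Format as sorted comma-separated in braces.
Constraint 1 (W != V) on D(W)={3,4,5,8} D(V)={4,5,7,8,9}: no change
Constraint 2 (Y != W) on D(Y)={5,6,8,9} D(W)={3,4,5,8}: no change
Constraint 3 (Y != V) on D(Y)={5,6,8,9} D(V)={4,5,7,8,9}: no change
So after all 3 constraints: D(W) = {3,4,5,8}

Answer: {3,4,5,8}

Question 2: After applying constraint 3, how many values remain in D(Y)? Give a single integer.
Constraint 1 (W != V) on D(W)={3,4,5,8} D(V)={4,5,7,8,9}: no change
Constraint 2 (Y != W) on D(Y)={5,6,8,9} D(W)={3,4,5,8}: no change
Constraint 3 (Y != V) on D(Y)={5,6,8,9} D(V)={4,5,7,8,9}: no change
So after constraint 3: D(Y)={5,6,8,9}, size = 4

Answer: 4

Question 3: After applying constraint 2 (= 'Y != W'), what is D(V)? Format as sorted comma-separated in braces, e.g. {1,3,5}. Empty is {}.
Answer: {4,5,7,8,9}

Derivation:
Constraint 1 (W != V) on D(W)={3,4,5,8} D(V)={4,5,7,8,9}: no change
Constraint 2 (Y != W) on D(Y)={5,6,8,9} D(W)={3,4,5,8}: no change
So after constraint 2: D(V) = {4,5,7,8,9}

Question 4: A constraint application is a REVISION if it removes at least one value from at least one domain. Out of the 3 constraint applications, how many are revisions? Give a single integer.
Constraint 1 (W != V) on D(W)={3,4,5,8} D(V)={4,5,7,8,9}: no change => not a revision
Constraint 2 (Y != W) on D(Y)={5,6,8,9} D(W)={3,4,5,8}: no change => not a revision
Constraint 3 (Y != V) on D(Y)={5,6,8,9} D(V)={4,5,7,8,9}: no change => not a revision
Total revisions = 0

Answer: 0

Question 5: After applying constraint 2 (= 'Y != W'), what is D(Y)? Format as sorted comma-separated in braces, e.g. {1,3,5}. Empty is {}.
Constraint 1 (W != V) on D(W)={3,4,5,8} D(V)={4,5,7,8,9}: no change
Constraint 2 (Y != W) on D(Y)={5,6,8,9} D(W)={3,4,5,8}: no change
So after constraint 2: D(Y) = {5,6,8,9}

Answer: {5,6,8,9}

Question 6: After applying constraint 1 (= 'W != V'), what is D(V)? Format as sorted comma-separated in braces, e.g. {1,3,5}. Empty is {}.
Constraint 1 (W != V) on D(W)={3,4,5,8} D(V)={4,5,7,8,9}: no change
So after constraint 1: D(V) = {4,5,7,8,9}

Answer: {4,5,7,8,9}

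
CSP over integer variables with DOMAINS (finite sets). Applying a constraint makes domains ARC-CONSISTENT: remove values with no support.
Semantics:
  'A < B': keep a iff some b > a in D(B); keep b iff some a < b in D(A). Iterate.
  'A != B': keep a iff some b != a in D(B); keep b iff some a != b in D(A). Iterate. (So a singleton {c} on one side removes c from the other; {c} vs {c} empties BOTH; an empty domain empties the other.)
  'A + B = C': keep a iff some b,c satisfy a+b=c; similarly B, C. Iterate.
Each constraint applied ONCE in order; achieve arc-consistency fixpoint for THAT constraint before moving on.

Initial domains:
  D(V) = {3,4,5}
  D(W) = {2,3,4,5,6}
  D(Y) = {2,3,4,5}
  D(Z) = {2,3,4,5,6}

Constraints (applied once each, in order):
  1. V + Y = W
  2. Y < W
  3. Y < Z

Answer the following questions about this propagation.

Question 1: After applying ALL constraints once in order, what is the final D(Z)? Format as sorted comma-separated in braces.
Answer: {3,4,5,6}

Derivation:
Constraint 1 (V + Y = W) on D(V)={3,4,5} D(Y)={2,3,4,5} D(W)={2,3,4,5,6}: V {3,4,5}->{3,4}; Y {2,3,4,5}->{2,3}; W {2,3,4,5,6}->{5,6}
Constraint 2 (Y < W) on D(Y)={2,3} D(W)={5,6}: no change
Constraint 3 (Y < Z) on D(Y)={2,3} D(Z)={2,3,4,5,6}: Z {2,3,4,5,6}->{3,4,5,6}
So after all 3 constraints: D(Z) = {3,4,5,6}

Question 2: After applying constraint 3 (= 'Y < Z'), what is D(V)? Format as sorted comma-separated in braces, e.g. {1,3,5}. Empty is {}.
Answer: {3,4}

Derivation:
Constraint 1 (V + Y = W) on D(V)={3,4,5} D(Y)={2,3,4,5} D(W)={2,3,4,5,6}: V {3,4,5}->{3,4}; Y {2,3,4,5}->{2,3}; W {2,3,4,5,6}->{5,6}
Constraint 2 (Y < W) on D(Y)={2,3} D(W)={5,6}: no change
Constraint 3 (Y < Z) on D(Y)={2,3} D(Z)={2,3,4,5,6}: Z {2,3,4,5,6}->{3,4,5,6}
So after constraint 3: D(V) = {3,4}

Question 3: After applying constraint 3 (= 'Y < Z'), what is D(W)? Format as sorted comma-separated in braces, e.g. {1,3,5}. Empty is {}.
Constraint 1 (V + Y = W) on D(V)={3,4,5} D(Y)={2,3,4,5} D(W)={2,3,4,5,6}: V {3,4,5}->{3,4}; Y {2,3,4,5}->{2,3}; W {2,3,4,5,6}->{5,6}
Constraint 2 (Y < W) on D(Y)={2,3} D(W)={5,6}: no change
Constraint 3 (Y < Z) on D(Y)={2,3} D(Z)={2,3,4,5,6}: Z {2,3,4,5,6}->{3,4,5,6}
So after constraint 3: D(W) = {5,6}

Answer: {5,6}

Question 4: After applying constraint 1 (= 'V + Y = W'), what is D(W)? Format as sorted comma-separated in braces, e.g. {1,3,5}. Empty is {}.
Constraint 1 (V + Y = W) on D(V)={3,4,5} D(Y)={2,3,4,5} D(W)={2,3,4,5,6}: V {3,4,5}->{3,4}; Y {2,3,4,5}->{2,3}; W {2,3,4,5,6}->{5,6}
So after constraint 1: D(W) = {5,6}

Answer: {5,6}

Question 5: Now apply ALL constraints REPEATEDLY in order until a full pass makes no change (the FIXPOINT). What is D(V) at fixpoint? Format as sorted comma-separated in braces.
Answer: {3,4}

Derivation:
pass 0 (initial): D(V)={3,4,5}
pass 1: V {3,4,5}->{3,4}; W {2,3,4,5,6}->{5,6}; Y {2,3,4,5}->{2,3}; Z {2,3,4,5,6}->{3,4,5,6}
pass 2: no change
Fixpoint after 2 passes: D(V) = {3,4}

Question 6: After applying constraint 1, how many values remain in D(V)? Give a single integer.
Constraint 1 (V + Y = W) on D(V)={3,4,5} D(Y)={2,3,4,5} D(W)={2,3,4,5,6}: V {3,4,5}->{3,4}; Y {2,3,4,5}->{2,3}; W {2,3,4,5,6}->{5,6}
So after constraint 1: D(V)={3,4}, size = 2

Answer: 2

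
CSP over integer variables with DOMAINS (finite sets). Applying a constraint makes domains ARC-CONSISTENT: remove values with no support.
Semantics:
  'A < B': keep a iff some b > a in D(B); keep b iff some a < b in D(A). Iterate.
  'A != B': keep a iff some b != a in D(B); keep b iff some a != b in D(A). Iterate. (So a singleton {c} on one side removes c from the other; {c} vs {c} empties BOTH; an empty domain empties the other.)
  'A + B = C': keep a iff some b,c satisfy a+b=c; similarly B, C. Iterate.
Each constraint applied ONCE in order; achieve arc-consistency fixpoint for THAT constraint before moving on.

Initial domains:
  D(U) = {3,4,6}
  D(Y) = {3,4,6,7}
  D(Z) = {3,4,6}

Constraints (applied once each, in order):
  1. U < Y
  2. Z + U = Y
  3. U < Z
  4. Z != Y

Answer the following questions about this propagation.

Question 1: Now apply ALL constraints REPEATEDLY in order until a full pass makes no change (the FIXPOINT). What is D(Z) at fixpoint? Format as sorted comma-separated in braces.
pass 0 (initial): D(Z)={3,4,6}
pass 1: U {3,4,6}->{3}; Y {3,4,6,7}->{6,7}; Z {3,4,6}->{4}
pass 2: Y {6,7}->{7}
pass 3: no change
Fixpoint after 3 passes: D(Z) = {4}

Answer: {4}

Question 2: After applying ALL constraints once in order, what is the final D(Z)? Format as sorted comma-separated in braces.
Answer: {4}

Derivation:
Constraint 1 (U < Y) on D(U)={3,4,6} D(Y)={3,4,6,7}: Y {3,4,6,7}->{4,6,7}
Constraint 2 (Z + U = Y) on D(Z)={3,4,6} D(U)={3,4,6} D(Y)={4,6,7}: Z {3,4,6}->{3,4}; U {3,4,6}->{3,4}; Y {4,6,7}->{6,7}
Constraint 3 (U < Z) on D(U)={3,4} D(Z)={3,4}: U {3,4}->{3}; Z {3,4}->{4}
Constraint 4 (Z != Y) on D(Z)={4} D(Y)={6,7}: no change
So after all 4 constraints: D(Z) = {4}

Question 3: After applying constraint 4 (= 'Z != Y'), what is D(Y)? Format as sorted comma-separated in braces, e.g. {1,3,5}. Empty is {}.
Constraint 1 (U < Y) on D(U)={3,4,6} D(Y)={3,4,6,7}: Y {3,4,6,7}->{4,6,7}
Constraint 2 (Z + U = Y) on D(Z)={3,4,6} D(U)={3,4,6} D(Y)={4,6,7}: Z {3,4,6}->{3,4}; U {3,4,6}->{3,4}; Y {4,6,7}->{6,7}
Constraint 3 (U < Z) on D(U)={3,4} D(Z)={3,4}: U {3,4}->{3}; Z {3,4}->{4}
Constraint 4 (Z != Y) on D(Z)={4} D(Y)={6,7}: no change
So after constraint 4: D(Y) = {6,7}

Answer: {6,7}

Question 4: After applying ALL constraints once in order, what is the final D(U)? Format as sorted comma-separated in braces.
Constraint 1 (U < Y) on D(U)={3,4,6} D(Y)={3,4,6,7}: Y {3,4,6,7}->{4,6,7}
Constraint 2 (Z + U = Y) on D(Z)={3,4,6} D(U)={3,4,6} D(Y)={4,6,7}: Z {3,4,6}->{3,4}; U {3,4,6}->{3,4}; Y {4,6,7}->{6,7}
Constraint 3 (U < Z) on D(U)={3,4} D(Z)={3,4}: U {3,4}->{3}; Z {3,4}->{4}
Constraint 4 (Z != Y) on D(Z)={4} D(Y)={6,7}: no change
So after all 4 constraints: D(U) = {3}

Answer: {3}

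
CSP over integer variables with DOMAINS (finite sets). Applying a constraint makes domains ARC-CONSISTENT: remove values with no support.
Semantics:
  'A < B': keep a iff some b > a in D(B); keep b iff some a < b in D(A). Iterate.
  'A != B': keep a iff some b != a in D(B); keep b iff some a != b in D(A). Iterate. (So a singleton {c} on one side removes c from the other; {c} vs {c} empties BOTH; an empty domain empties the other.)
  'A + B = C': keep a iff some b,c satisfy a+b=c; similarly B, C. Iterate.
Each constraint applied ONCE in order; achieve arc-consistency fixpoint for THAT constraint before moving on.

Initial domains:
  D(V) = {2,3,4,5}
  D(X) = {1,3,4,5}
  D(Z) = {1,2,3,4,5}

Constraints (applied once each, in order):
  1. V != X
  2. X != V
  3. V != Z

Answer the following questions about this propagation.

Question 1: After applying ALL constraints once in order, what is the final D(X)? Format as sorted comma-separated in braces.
Constraint 1 (V != X) on D(V)={2,3,4,5} D(X)={1,3,4,5}: no change
Constraint 2 (X != V) on D(X)={1,3,4,5} D(V)={2,3,4,5}: no change
Constraint 3 (V != Z) on D(V)={2,3,4,5} D(Z)={1,2,3,4,5}: no change
So after all 3 constraints: D(X) = {1,3,4,5}

Answer: {1,3,4,5}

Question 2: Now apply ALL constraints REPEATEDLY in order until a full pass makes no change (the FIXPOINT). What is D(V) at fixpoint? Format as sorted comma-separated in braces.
pass 0 (initial): D(V)={2,3,4,5}
pass 1: no change
Fixpoint after 1 passes: D(V) = {2,3,4,5}

Answer: {2,3,4,5}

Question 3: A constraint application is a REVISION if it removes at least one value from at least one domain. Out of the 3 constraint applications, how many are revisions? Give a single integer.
Constraint 1 (V != X) on D(V)={2,3,4,5} D(X)={1,3,4,5}: no change => not a revision
Constraint 2 (X != V) on D(X)={1,3,4,5} D(V)={2,3,4,5}: no change => not a revision
Constraint 3 (V != Z) on D(V)={2,3,4,5} D(Z)={1,2,3,4,5}: no change => not a revision
Total revisions = 0

Answer: 0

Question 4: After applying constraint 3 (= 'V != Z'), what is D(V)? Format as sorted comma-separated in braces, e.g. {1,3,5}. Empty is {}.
Constraint 1 (V != X) on D(V)={2,3,4,5} D(X)={1,3,4,5}: no change
Constraint 2 (X != V) on D(X)={1,3,4,5} D(V)={2,3,4,5}: no change
Constraint 3 (V != Z) on D(V)={2,3,4,5} D(Z)={1,2,3,4,5}: no change
So after constraint 3: D(V) = {2,3,4,5}

Answer: {2,3,4,5}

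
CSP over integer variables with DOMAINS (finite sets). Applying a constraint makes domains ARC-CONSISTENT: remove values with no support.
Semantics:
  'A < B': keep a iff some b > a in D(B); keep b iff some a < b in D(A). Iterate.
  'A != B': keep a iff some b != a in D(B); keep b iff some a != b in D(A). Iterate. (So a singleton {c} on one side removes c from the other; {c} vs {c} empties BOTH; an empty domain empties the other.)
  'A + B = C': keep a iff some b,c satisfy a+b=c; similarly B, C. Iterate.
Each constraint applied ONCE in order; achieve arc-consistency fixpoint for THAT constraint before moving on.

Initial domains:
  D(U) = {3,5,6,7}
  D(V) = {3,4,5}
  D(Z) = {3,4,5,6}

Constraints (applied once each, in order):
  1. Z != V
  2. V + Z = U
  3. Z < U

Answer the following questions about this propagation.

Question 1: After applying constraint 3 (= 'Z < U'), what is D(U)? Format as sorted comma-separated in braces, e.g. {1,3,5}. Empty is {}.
Constraint 1 (Z != V) on D(Z)={3,4,5,6} D(V)={3,4,5}: no change
Constraint 2 (V + Z = U) on D(V)={3,4,5} D(Z)={3,4,5,6} D(U)={3,5,6,7}: V {3,4,5}->{3,4}; Z {3,4,5,6}->{3,4}; U {3,5,6,7}->{6,7}
Constraint 3 (Z < U) on D(Z)={3,4} D(U)={6,7}: no change
So after constraint 3: D(U) = {6,7}

Answer: {6,7}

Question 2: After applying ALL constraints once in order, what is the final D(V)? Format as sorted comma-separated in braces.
Constraint 1 (Z != V) on D(Z)={3,4,5,6} D(V)={3,4,5}: no change
Constraint 2 (V + Z = U) on D(V)={3,4,5} D(Z)={3,4,5,6} D(U)={3,5,6,7}: V {3,4,5}->{3,4}; Z {3,4,5,6}->{3,4}; U {3,5,6,7}->{6,7}
Constraint 3 (Z < U) on D(Z)={3,4} D(U)={6,7}: no change
So after all 3 constraints: D(V) = {3,4}

Answer: {3,4}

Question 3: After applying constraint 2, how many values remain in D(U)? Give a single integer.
Constraint 1 (Z != V) on D(Z)={3,4,5,6} D(V)={3,4,5}: no change
Constraint 2 (V + Z = U) on D(V)={3,4,5} D(Z)={3,4,5,6} D(U)={3,5,6,7}: V {3,4,5}->{3,4}; Z {3,4,5,6}->{3,4}; U {3,5,6,7}->{6,7}
So after constraint 2: D(U)={6,7}, size = 2

Answer: 2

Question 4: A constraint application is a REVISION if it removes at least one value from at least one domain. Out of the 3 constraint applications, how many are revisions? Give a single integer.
Answer: 1

Derivation:
Constraint 1 (Z != V) on D(Z)={3,4,5,6} D(V)={3,4,5}: no change => not a revision
Constraint 2 (V + Z = U) on D(V)={3,4,5} D(Z)={3,4,5,6} D(U)={3,5,6,7}: V {3,4,5}->{3,4}; Z {3,4,5,6}->{3,4}; U {3,5,6,7}->{6,7} => REVISION
Constraint 3 (Z < U) on D(Z)={3,4} D(U)={6,7}: no change => not a revision
Total revisions = 1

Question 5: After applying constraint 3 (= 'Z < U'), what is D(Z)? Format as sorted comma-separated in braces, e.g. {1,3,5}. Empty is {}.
Constraint 1 (Z != V) on D(Z)={3,4,5,6} D(V)={3,4,5}: no change
Constraint 2 (V + Z = U) on D(V)={3,4,5} D(Z)={3,4,5,6} D(U)={3,5,6,7}: V {3,4,5}->{3,4}; Z {3,4,5,6}->{3,4}; U {3,5,6,7}->{6,7}
Constraint 3 (Z < U) on D(Z)={3,4} D(U)={6,7}: no change
So after constraint 3: D(Z) = {3,4}

Answer: {3,4}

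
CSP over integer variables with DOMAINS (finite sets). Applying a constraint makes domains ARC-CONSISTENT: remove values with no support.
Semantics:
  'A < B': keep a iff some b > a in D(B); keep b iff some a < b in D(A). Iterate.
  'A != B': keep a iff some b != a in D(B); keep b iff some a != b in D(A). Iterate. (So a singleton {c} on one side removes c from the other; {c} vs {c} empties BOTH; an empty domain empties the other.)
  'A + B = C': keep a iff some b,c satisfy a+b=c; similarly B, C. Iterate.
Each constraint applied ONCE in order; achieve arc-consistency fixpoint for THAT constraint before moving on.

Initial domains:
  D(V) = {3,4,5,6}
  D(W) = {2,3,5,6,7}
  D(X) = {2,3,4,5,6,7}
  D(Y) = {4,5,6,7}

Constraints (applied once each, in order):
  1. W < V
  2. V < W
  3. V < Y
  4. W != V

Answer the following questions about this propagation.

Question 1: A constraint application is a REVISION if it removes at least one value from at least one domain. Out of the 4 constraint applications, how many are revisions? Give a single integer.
Constraint 1 (W < V) on D(W)={2,3,5,6,7} D(V)={3,4,5,6}: W {2,3,5,6,7}->{2,3,5} => REVISION
Constraint 2 (V < W) on D(V)={3,4,5,6} D(W)={2,3,5}: V {3,4,5,6}->{3,4}; W {2,3,5}->{5} => REVISION
Constraint 3 (V < Y) on D(V)={3,4} D(Y)={4,5,6,7}: no change => not a revision
Constraint 4 (W != V) on D(W)={5} D(V)={3,4}: no change => not a revision
Total revisions = 2

Answer: 2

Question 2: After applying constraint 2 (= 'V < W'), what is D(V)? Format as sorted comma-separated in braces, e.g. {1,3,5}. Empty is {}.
Answer: {3,4}

Derivation:
Constraint 1 (W < V) on D(W)={2,3,5,6,7} D(V)={3,4,5,6}: W {2,3,5,6,7}->{2,3,5}
Constraint 2 (V < W) on D(V)={3,4,5,6} D(W)={2,3,5}: V {3,4,5,6}->{3,4}; W {2,3,5}->{5}
So after constraint 2: D(V) = {3,4}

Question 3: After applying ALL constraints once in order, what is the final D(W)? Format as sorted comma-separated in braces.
Answer: {5}

Derivation:
Constraint 1 (W < V) on D(W)={2,3,5,6,7} D(V)={3,4,5,6}: W {2,3,5,6,7}->{2,3,5}
Constraint 2 (V < W) on D(V)={3,4,5,6} D(W)={2,3,5}: V {3,4,5,6}->{3,4}; W {2,3,5}->{5}
Constraint 3 (V < Y) on D(V)={3,4} D(Y)={4,5,6,7}: no change
Constraint 4 (W != V) on D(W)={5} D(V)={3,4}: no change
So after all 4 constraints: D(W) = {5}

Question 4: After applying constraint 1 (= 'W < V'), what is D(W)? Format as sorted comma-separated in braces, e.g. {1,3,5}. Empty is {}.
Answer: {2,3,5}

Derivation:
Constraint 1 (W < V) on D(W)={2,3,5,6,7} D(V)={3,4,5,6}: W {2,3,5,6,7}->{2,3,5}
So after constraint 1: D(W) = {2,3,5}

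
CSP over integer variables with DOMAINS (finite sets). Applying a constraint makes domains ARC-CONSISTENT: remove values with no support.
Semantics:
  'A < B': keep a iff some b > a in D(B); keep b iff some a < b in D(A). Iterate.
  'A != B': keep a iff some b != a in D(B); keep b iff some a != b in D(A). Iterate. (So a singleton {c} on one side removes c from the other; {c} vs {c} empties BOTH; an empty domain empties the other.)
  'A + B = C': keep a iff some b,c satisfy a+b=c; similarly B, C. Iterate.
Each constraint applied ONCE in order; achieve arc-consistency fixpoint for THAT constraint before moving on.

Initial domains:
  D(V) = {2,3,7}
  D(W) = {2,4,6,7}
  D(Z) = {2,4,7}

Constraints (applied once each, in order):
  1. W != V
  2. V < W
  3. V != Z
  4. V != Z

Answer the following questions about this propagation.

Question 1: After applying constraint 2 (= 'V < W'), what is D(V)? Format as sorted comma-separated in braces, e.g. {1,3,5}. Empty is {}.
Answer: {2,3}

Derivation:
Constraint 1 (W != V) on D(W)={2,4,6,7} D(V)={2,3,7}: no change
Constraint 2 (V < W) on D(V)={2,3,7} D(W)={2,4,6,7}: V {2,3,7}->{2,3}; W {2,4,6,7}->{4,6,7}
So after constraint 2: D(V) = {2,3}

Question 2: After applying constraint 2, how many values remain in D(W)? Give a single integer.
Answer: 3

Derivation:
Constraint 1 (W != V) on D(W)={2,4,6,7} D(V)={2,3,7}: no change
Constraint 2 (V < W) on D(V)={2,3,7} D(W)={2,4,6,7}: V {2,3,7}->{2,3}; W {2,4,6,7}->{4,6,7}
So after constraint 2: D(W)={4,6,7}, size = 3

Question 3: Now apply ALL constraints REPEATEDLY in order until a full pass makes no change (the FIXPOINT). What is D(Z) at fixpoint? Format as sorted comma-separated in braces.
Answer: {2,4,7}

Derivation:
pass 0 (initial): D(Z)={2,4,7}
pass 1: V {2,3,7}->{2,3}; W {2,4,6,7}->{4,6,7}
pass 2: no change
Fixpoint after 2 passes: D(Z) = {2,4,7}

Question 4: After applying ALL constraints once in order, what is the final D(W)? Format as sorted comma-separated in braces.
Answer: {4,6,7}

Derivation:
Constraint 1 (W != V) on D(W)={2,4,6,7} D(V)={2,3,7}: no change
Constraint 2 (V < W) on D(V)={2,3,7} D(W)={2,4,6,7}: V {2,3,7}->{2,3}; W {2,4,6,7}->{4,6,7}
Constraint 3 (V != Z) on D(V)={2,3} D(Z)={2,4,7}: no change
Constraint 4 (V != Z) on D(V)={2,3} D(Z)={2,4,7}: no change
So after all 4 constraints: D(W) = {4,6,7}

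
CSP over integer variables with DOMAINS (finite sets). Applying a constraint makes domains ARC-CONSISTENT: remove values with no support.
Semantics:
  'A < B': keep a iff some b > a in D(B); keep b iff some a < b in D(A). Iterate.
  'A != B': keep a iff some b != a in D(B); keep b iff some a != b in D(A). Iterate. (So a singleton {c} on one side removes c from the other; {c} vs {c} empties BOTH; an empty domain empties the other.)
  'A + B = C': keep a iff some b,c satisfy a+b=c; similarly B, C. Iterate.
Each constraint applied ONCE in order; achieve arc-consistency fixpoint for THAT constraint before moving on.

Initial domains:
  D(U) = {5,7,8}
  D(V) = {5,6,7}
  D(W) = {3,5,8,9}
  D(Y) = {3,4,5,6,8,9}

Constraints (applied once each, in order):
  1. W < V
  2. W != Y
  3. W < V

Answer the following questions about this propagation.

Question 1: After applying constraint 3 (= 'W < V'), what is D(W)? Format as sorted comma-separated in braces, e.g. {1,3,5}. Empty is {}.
Answer: {3,5}

Derivation:
Constraint 1 (W < V) on D(W)={3,5,8,9} D(V)={5,6,7}: W {3,5,8,9}->{3,5}
Constraint 2 (W != Y) on D(W)={3,5} D(Y)={3,4,5,6,8,9}: no change
Constraint 3 (W < V) on D(W)={3,5} D(V)={5,6,7}: no change
So after constraint 3: D(W) = {3,5}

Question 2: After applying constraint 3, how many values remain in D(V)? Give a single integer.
Answer: 3

Derivation:
Constraint 1 (W < V) on D(W)={3,5,8,9} D(V)={5,6,7}: W {3,5,8,9}->{3,5}
Constraint 2 (W != Y) on D(W)={3,5} D(Y)={3,4,5,6,8,9}: no change
Constraint 3 (W < V) on D(W)={3,5} D(V)={5,6,7}: no change
So after constraint 3: D(V)={5,6,7}, size = 3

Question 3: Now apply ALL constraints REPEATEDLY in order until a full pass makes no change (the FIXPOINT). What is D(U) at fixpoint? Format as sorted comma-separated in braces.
pass 0 (initial): D(U)={5,7,8}
pass 1: W {3,5,8,9}->{3,5}
pass 2: no change
Fixpoint after 2 passes: D(U) = {5,7,8}

Answer: {5,7,8}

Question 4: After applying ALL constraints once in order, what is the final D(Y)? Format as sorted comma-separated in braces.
Answer: {3,4,5,6,8,9}

Derivation:
Constraint 1 (W < V) on D(W)={3,5,8,9} D(V)={5,6,7}: W {3,5,8,9}->{3,5}
Constraint 2 (W != Y) on D(W)={3,5} D(Y)={3,4,5,6,8,9}: no change
Constraint 3 (W < V) on D(W)={3,5} D(V)={5,6,7}: no change
So after all 3 constraints: D(Y) = {3,4,5,6,8,9}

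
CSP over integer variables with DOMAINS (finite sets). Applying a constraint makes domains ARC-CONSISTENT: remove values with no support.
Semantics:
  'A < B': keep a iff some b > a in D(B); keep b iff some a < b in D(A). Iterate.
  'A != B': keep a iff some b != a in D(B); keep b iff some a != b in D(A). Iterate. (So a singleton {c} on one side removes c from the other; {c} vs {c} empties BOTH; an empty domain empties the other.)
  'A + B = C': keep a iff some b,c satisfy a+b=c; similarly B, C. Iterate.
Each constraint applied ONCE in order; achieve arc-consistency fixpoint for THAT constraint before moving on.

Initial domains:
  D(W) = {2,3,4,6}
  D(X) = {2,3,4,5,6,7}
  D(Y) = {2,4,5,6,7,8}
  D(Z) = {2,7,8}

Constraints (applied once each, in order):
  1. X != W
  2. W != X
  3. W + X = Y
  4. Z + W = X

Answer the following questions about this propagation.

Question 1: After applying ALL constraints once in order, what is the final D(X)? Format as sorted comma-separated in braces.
Constraint 1 (X != W) on D(X)={2,3,4,5,6,7} D(W)={2,3,4,6}: no change
Constraint 2 (W != X) on D(W)={2,3,4,6} D(X)={2,3,4,5,6,7}: no change
Constraint 3 (W + X = Y) on D(W)={2,3,4,6} D(X)={2,3,4,5,6,7} D(Y)={2,4,5,6,7,8}: X {2,3,4,5,6,7}->{2,3,4,5,6}; Y {2,4,5,6,7,8}->{4,5,6,7,8}
Constraint 4 (Z + W = X) on D(Z)={2,7,8} D(W)={2,3,4,6} D(X)={2,3,4,5,6}: Z {2,7,8}->{2}; W {2,3,4,6}->{2,3,4}; X {2,3,4,5,6}->{4,5,6}
So after all 4 constraints: D(X) = {4,5,6}

Answer: {4,5,6}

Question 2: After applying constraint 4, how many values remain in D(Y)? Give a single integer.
Answer: 5

Derivation:
Constraint 1 (X != W) on D(X)={2,3,4,5,6,7} D(W)={2,3,4,6}: no change
Constraint 2 (W != X) on D(W)={2,3,4,6} D(X)={2,3,4,5,6,7}: no change
Constraint 3 (W + X = Y) on D(W)={2,3,4,6} D(X)={2,3,4,5,6,7} D(Y)={2,4,5,6,7,8}: X {2,3,4,5,6,7}->{2,3,4,5,6}; Y {2,4,5,6,7,8}->{4,5,6,7,8}
Constraint 4 (Z + W = X) on D(Z)={2,7,8} D(W)={2,3,4,6} D(X)={2,3,4,5,6}: Z {2,7,8}->{2}; W {2,3,4,6}->{2,3,4}; X {2,3,4,5,6}->{4,5,6}
So after constraint 4: D(Y)={4,5,6,7,8}, size = 5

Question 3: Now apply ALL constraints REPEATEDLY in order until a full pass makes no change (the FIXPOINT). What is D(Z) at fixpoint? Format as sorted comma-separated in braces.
Answer: {2}

Derivation:
pass 0 (initial): D(Z)={2,7,8}
pass 1: W {2,3,4,6}->{2,3,4}; X {2,3,4,5,6,7}->{4,5,6}; Y {2,4,5,6,7,8}->{4,5,6,7,8}; Z {2,7,8}->{2}
pass 2: Y {4,5,6,7,8}->{6,7,8}
pass 3: no change
Fixpoint after 3 passes: D(Z) = {2}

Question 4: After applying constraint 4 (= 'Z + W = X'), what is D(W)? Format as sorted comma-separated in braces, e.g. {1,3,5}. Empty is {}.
Answer: {2,3,4}

Derivation:
Constraint 1 (X != W) on D(X)={2,3,4,5,6,7} D(W)={2,3,4,6}: no change
Constraint 2 (W != X) on D(W)={2,3,4,6} D(X)={2,3,4,5,6,7}: no change
Constraint 3 (W + X = Y) on D(W)={2,3,4,6} D(X)={2,3,4,5,6,7} D(Y)={2,4,5,6,7,8}: X {2,3,4,5,6,7}->{2,3,4,5,6}; Y {2,4,5,6,7,8}->{4,5,6,7,8}
Constraint 4 (Z + W = X) on D(Z)={2,7,8} D(W)={2,3,4,6} D(X)={2,3,4,5,6}: Z {2,7,8}->{2}; W {2,3,4,6}->{2,3,4}; X {2,3,4,5,6}->{4,5,6}
So after constraint 4: D(W) = {2,3,4}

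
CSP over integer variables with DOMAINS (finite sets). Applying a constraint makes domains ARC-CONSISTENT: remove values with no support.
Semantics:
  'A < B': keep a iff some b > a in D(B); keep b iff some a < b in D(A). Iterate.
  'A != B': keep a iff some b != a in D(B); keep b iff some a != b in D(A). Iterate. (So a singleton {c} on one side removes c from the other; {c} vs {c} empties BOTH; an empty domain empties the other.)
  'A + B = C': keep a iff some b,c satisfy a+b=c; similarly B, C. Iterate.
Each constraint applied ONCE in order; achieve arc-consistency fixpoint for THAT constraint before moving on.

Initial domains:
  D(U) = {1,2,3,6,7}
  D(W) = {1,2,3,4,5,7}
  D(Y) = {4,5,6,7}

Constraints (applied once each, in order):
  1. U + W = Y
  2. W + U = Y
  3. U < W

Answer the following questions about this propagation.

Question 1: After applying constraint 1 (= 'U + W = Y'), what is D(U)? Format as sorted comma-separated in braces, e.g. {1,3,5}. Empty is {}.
Answer: {1,2,3,6}

Derivation:
Constraint 1 (U + W = Y) on D(U)={1,2,3,6,7} D(W)={1,2,3,4,5,7} D(Y)={4,5,6,7}: U {1,2,3,6,7}->{1,2,3,6}; W {1,2,3,4,5,7}->{1,2,3,4,5}
So after constraint 1: D(U) = {1,2,3,6}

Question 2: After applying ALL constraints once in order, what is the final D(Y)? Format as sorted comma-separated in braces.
Constraint 1 (U + W = Y) on D(U)={1,2,3,6,7} D(W)={1,2,3,4,5,7} D(Y)={4,5,6,7}: U {1,2,3,6,7}->{1,2,3,6}; W {1,2,3,4,5,7}->{1,2,3,4,5}
Constraint 2 (W + U = Y) on D(W)={1,2,3,4,5} D(U)={1,2,3,6} D(Y)={4,5,6,7}: no change
Constraint 3 (U < W) on D(U)={1,2,3,6} D(W)={1,2,3,4,5}: U {1,2,3,6}->{1,2,3}; W {1,2,3,4,5}->{2,3,4,5}
So after all 3 constraints: D(Y) = {4,5,6,7}

Answer: {4,5,6,7}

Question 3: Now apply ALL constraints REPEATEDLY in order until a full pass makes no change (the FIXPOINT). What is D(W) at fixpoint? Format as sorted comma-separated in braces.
pass 0 (initial): D(W)={1,2,3,4,5,7}
pass 1: U {1,2,3,6,7}->{1,2,3}; W {1,2,3,4,5,7}->{2,3,4,5}
pass 2: no change
Fixpoint after 2 passes: D(W) = {2,3,4,5}

Answer: {2,3,4,5}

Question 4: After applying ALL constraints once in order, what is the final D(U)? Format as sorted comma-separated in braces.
Answer: {1,2,3}

Derivation:
Constraint 1 (U + W = Y) on D(U)={1,2,3,6,7} D(W)={1,2,3,4,5,7} D(Y)={4,5,6,7}: U {1,2,3,6,7}->{1,2,3,6}; W {1,2,3,4,5,7}->{1,2,3,4,5}
Constraint 2 (W + U = Y) on D(W)={1,2,3,4,5} D(U)={1,2,3,6} D(Y)={4,5,6,7}: no change
Constraint 3 (U < W) on D(U)={1,2,3,6} D(W)={1,2,3,4,5}: U {1,2,3,6}->{1,2,3}; W {1,2,3,4,5}->{2,3,4,5}
So after all 3 constraints: D(U) = {1,2,3}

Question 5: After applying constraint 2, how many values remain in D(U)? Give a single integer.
Constraint 1 (U + W = Y) on D(U)={1,2,3,6,7} D(W)={1,2,3,4,5,7} D(Y)={4,5,6,7}: U {1,2,3,6,7}->{1,2,3,6}; W {1,2,3,4,5,7}->{1,2,3,4,5}
Constraint 2 (W + U = Y) on D(W)={1,2,3,4,5} D(U)={1,2,3,6} D(Y)={4,5,6,7}: no change
So after constraint 2: D(U)={1,2,3,6}, size = 4

Answer: 4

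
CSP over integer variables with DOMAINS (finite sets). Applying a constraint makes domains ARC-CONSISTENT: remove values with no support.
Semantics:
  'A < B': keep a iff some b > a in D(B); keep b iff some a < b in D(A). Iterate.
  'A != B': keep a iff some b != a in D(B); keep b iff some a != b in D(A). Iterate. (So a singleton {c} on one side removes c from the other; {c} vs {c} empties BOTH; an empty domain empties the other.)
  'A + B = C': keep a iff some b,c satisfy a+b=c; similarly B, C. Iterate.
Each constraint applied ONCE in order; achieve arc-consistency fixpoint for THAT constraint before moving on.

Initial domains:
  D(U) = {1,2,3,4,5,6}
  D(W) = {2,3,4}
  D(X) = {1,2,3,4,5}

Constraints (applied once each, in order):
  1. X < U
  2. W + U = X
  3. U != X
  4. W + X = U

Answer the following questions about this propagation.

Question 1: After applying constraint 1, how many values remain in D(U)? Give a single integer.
Answer: 5

Derivation:
Constraint 1 (X < U) on D(X)={1,2,3,4,5} D(U)={1,2,3,4,5,6}: U {1,2,3,4,5,6}->{2,3,4,5,6}
So after constraint 1: D(U)={2,3,4,5,6}, size = 5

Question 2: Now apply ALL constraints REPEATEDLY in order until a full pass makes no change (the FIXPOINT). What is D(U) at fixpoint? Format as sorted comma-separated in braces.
pass 0 (initial): D(U)={1,2,3,4,5,6}
pass 1: U {1,2,3,4,5,6}->{}; W {2,3,4}->{}; X {1,2,3,4,5}->{}
pass 2: no change
Fixpoint after 2 passes: D(U) = {}

Answer: {}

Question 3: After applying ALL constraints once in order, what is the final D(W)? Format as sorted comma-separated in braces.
Constraint 1 (X < U) on D(X)={1,2,3,4,5} D(U)={1,2,3,4,5,6}: U {1,2,3,4,5,6}->{2,3,4,5,6}
Constraint 2 (W + U = X) on D(W)={2,3,4} D(U)={2,3,4,5,6} D(X)={1,2,3,4,5}: W {2,3,4}->{2,3}; U {2,3,4,5,6}->{2,3}; X {1,2,3,4,5}->{4,5}
Constraint 3 (U != X) on D(U)={2,3} D(X)={4,5}: no change
Constraint 4 (W + X = U) on D(W)={2,3} D(X)={4,5} D(U)={2,3}: W {2,3}->{}; X {4,5}->{}; U {2,3}->{}
So after all 4 constraints: D(W) = {}

Answer: {}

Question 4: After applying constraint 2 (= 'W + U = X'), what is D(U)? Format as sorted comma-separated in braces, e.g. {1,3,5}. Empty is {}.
Constraint 1 (X < U) on D(X)={1,2,3,4,5} D(U)={1,2,3,4,5,6}: U {1,2,3,4,5,6}->{2,3,4,5,6}
Constraint 2 (W + U = X) on D(W)={2,3,4} D(U)={2,3,4,5,6} D(X)={1,2,3,4,5}: W {2,3,4}->{2,3}; U {2,3,4,5,6}->{2,3}; X {1,2,3,4,5}->{4,5}
So after constraint 2: D(U) = {2,3}

Answer: {2,3}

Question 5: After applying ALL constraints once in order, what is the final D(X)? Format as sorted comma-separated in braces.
Constraint 1 (X < U) on D(X)={1,2,3,4,5} D(U)={1,2,3,4,5,6}: U {1,2,3,4,5,6}->{2,3,4,5,6}
Constraint 2 (W + U = X) on D(W)={2,3,4} D(U)={2,3,4,5,6} D(X)={1,2,3,4,5}: W {2,3,4}->{2,3}; U {2,3,4,5,6}->{2,3}; X {1,2,3,4,5}->{4,5}
Constraint 3 (U != X) on D(U)={2,3} D(X)={4,5}: no change
Constraint 4 (W + X = U) on D(W)={2,3} D(X)={4,5} D(U)={2,3}: W {2,3}->{}; X {4,5}->{}; U {2,3}->{}
So after all 4 constraints: D(X) = {}

Answer: {}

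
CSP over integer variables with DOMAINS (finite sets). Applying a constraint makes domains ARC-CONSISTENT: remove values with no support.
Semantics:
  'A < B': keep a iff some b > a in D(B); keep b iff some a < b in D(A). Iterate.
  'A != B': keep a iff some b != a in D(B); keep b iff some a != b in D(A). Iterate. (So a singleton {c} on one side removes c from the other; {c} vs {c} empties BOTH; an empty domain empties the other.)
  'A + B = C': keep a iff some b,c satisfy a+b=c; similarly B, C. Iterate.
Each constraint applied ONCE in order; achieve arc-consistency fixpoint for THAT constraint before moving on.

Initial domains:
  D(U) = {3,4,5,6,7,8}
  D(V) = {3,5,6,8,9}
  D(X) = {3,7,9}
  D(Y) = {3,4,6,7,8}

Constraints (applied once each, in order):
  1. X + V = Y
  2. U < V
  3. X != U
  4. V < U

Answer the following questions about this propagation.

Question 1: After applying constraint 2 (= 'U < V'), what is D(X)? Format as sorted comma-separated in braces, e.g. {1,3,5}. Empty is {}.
Answer: {3}

Derivation:
Constraint 1 (X + V = Y) on D(X)={3,7,9} D(V)={3,5,6,8,9} D(Y)={3,4,6,7,8}: X {3,7,9}->{3}; V {3,5,6,8,9}->{3,5}; Y {3,4,6,7,8}->{6,8}
Constraint 2 (U < V) on D(U)={3,4,5,6,7,8} D(V)={3,5}: U {3,4,5,6,7,8}->{3,4}; V {3,5}->{5}
So after constraint 2: D(X) = {3}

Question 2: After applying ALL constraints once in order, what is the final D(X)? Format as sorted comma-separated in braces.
Answer: {3}

Derivation:
Constraint 1 (X + V = Y) on D(X)={3,7,9} D(V)={3,5,6,8,9} D(Y)={3,4,6,7,8}: X {3,7,9}->{3}; V {3,5,6,8,9}->{3,5}; Y {3,4,6,7,8}->{6,8}
Constraint 2 (U < V) on D(U)={3,4,5,6,7,8} D(V)={3,5}: U {3,4,5,6,7,8}->{3,4}; V {3,5}->{5}
Constraint 3 (X != U) on D(X)={3} D(U)={3,4}: U {3,4}->{4}
Constraint 4 (V < U) on D(V)={5} D(U)={4}: V {5}->{}; U {4}->{}
So after all 4 constraints: D(X) = {3}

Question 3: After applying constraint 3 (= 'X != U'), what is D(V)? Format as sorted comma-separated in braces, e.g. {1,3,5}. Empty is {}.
Constraint 1 (X + V = Y) on D(X)={3,7,9} D(V)={3,5,6,8,9} D(Y)={3,4,6,7,8}: X {3,7,9}->{3}; V {3,5,6,8,9}->{3,5}; Y {3,4,6,7,8}->{6,8}
Constraint 2 (U < V) on D(U)={3,4,5,6,7,8} D(V)={3,5}: U {3,4,5,6,7,8}->{3,4}; V {3,5}->{5}
Constraint 3 (X != U) on D(X)={3} D(U)={3,4}: U {3,4}->{4}
So after constraint 3: D(V) = {5}

Answer: {5}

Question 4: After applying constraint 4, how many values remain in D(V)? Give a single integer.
Answer: 0

Derivation:
Constraint 1 (X + V = Y) on D(X)={3,7,9} D(V)={3,5,6,8,9} D(Y)={3,4,6,7,8}: X {3,7,9}->{3}; V {3,5,6,8,9}->{3,5}; Y {3,4,6,7,8}->{6,8}
Constraint 2 (U < V) on D(U)={3,4,5,6,7,8} D(V)={3,5}: U {3,4,5,6,7,8}->{3,4}; V {3,5}->{5}
Constraint 3 (X != U) on D(X)={3} D(U)={3,4}: U {3,4}->{4}
Constraint 4 (V < U) on D(V)={5} D(U)={4}: V {5}->{}; U {4}->{}
So after constraint 4: D(V)={}, size = 0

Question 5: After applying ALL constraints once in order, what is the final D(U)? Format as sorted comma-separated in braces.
Answer: {}

Derivation:
Constraint 1 (X + V = Y) on D(X)={3,7,9} D(V)={3,5,6,8,9} D(Y)={3,4,6,7,8}: X {3,7,9}->{3}; V {3,5,6,8,9}->{3,5}; Y {3,4,6,7,8}->{6,8}
Constraint 2 (U < V) on D(U)={3,4,5,6,7,8} D(V)={3,5}: U {3,4,5,6,7,8}->{3,4}; V {3,5}->{5}
Constraint 3 (X != U) on D(X)={3} D(U)={3,4}: U {3,4}->{4}
Constraint 4 (V < U) on D(V)={5} D(U)={4}: V {5}->{}; U {4}->{}
So after all 4 constraints: D(U) = {}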